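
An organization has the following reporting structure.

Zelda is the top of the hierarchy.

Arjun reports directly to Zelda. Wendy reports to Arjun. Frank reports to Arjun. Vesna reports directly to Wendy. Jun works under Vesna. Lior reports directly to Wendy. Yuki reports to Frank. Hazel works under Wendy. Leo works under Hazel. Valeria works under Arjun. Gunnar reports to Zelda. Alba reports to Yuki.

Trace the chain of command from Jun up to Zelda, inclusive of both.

Jun reports to Vesna. Vesna reports to Wendy. Wendy reports to Arjun. Arjun reports to Zelda. Zelda is at the top.

Jun -> Vesna -> Wendy -> Arjun -> Zelda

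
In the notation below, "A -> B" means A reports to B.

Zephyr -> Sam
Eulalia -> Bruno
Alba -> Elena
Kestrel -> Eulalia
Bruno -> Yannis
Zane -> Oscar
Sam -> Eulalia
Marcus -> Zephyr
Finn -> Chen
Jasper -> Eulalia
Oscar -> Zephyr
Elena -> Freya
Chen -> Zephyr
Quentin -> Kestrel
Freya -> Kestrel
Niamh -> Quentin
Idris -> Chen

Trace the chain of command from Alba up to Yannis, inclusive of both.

Alba -> Elena -> Freya -> Kestrel -> Eulalia -> Bruno -> Yannis

Alba reports to Elena. Elena reports to Freya. Freya reports to Kestrel. Kestrel reports to Eulalia. Eulalia reports to Bruno. Bruno reports to Yannis. Yannis is at the top.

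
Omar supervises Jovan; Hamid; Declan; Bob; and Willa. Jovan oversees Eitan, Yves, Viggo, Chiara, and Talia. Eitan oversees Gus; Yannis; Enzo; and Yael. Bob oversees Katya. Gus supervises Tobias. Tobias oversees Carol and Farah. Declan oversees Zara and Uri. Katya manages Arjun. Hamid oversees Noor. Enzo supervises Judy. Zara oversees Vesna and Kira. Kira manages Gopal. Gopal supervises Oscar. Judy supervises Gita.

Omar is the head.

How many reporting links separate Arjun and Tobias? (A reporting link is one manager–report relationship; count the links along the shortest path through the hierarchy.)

Arjun is 3 levels below Omar, and Tobias is 4 levels below Omar (their lowest common manager). The shortest path runs up from Arjun to Omar and back down to Tobias: 3 + 4 = 7 links.

7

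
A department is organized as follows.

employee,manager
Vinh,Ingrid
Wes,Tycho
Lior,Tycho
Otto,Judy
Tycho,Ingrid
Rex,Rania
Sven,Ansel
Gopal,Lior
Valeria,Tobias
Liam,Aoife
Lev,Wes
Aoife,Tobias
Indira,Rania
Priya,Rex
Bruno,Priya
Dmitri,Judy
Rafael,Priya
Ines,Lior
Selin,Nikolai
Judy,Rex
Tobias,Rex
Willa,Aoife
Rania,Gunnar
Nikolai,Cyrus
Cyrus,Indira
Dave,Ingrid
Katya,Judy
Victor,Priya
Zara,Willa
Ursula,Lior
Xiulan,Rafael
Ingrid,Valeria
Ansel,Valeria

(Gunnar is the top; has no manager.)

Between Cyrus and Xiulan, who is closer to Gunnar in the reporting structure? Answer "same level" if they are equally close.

Cyrus

Cyrus is 3 levels below Gunnar; Xiulan is 5. Cyrus is higher.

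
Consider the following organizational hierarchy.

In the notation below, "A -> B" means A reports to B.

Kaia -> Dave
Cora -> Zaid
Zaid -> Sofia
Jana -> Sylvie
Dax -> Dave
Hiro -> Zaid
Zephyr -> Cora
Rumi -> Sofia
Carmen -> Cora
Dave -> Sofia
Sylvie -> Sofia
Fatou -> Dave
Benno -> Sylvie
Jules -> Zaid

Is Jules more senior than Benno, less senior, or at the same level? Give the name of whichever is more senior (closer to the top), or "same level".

Both Jules and Benno are 2 levels below Sofia.

same level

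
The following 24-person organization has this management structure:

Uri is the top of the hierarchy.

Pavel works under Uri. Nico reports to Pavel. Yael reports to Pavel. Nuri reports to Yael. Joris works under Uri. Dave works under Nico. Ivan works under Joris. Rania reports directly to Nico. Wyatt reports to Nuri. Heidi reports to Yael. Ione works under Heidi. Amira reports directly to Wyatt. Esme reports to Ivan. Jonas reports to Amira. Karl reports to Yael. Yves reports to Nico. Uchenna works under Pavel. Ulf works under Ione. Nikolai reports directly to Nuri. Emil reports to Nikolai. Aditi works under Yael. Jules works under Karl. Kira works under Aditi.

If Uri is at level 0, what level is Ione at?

Chain from Ione up to Uri: Ione → Heidi → Yael → Pavel → Uri. That is 4 steps up, so Ione is 4 levels below Uri.

4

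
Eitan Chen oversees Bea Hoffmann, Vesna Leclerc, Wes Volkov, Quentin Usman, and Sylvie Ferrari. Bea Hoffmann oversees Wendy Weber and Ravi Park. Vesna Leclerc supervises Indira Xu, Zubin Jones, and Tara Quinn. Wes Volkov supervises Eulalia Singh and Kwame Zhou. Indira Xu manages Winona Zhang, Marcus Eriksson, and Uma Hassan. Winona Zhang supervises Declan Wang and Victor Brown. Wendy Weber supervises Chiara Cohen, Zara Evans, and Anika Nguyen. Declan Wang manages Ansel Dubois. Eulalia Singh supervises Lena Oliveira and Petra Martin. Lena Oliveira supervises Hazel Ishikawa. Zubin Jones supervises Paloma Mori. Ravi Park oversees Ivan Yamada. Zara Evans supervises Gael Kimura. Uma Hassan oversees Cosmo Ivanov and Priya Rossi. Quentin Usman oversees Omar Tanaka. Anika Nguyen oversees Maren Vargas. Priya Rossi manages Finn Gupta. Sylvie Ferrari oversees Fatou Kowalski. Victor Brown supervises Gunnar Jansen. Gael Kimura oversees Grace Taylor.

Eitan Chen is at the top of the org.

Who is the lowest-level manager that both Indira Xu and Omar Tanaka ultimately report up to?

Eitan Chen

Indira Xu's chain of managers is Vesna Leclerc, Eitan Chen. Omar Tanaka's chain of managers is Quentin Usman, Eitan Chen. The first manager that appears in both chains is Eitan Chen.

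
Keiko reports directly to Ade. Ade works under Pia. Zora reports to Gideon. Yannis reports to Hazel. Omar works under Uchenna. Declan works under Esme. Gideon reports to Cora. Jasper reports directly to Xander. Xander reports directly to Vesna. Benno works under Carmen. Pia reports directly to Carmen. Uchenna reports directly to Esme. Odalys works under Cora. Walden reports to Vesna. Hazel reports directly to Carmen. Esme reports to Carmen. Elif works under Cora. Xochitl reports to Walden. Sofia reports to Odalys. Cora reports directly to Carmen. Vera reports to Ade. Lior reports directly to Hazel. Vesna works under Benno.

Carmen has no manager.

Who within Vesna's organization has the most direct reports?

Vesna

Direct-report counts within Vesna's organization: Vesna has 2; Xander has 1; Walden has 1. The largest is 2, held by Vesna.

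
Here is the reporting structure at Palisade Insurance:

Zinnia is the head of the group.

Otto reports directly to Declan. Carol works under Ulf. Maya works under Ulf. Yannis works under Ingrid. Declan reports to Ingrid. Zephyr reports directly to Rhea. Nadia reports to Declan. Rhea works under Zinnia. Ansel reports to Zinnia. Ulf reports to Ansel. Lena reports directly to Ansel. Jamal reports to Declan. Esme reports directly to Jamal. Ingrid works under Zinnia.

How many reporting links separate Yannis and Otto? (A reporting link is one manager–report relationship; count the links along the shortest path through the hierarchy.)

3

Yannis is 1 level below Ingrid, and Otto is 2 levels below Ingrid (their lowest common manager). The shortest path runs up from Yannis to Ingrid and back down to Otto: 1 + 2 = 3 links.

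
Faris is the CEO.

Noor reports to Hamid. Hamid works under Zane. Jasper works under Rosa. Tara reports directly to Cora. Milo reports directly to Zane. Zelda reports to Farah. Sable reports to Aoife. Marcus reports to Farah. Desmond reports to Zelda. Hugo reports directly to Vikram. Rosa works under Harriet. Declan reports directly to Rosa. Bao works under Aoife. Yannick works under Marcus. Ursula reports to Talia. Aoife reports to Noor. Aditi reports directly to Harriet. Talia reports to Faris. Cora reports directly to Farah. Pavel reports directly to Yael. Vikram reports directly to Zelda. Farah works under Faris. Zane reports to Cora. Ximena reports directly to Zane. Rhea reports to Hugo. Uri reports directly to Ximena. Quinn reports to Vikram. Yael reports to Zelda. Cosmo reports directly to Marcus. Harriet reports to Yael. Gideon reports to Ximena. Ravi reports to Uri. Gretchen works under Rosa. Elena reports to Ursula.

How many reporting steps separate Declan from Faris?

Chain from Declan up to Faris: Declan → Rosa → Harriet → Yael → Zelda → Farah → Faris. That is 6 steps up, so Declan is 6 levels below Faris.

6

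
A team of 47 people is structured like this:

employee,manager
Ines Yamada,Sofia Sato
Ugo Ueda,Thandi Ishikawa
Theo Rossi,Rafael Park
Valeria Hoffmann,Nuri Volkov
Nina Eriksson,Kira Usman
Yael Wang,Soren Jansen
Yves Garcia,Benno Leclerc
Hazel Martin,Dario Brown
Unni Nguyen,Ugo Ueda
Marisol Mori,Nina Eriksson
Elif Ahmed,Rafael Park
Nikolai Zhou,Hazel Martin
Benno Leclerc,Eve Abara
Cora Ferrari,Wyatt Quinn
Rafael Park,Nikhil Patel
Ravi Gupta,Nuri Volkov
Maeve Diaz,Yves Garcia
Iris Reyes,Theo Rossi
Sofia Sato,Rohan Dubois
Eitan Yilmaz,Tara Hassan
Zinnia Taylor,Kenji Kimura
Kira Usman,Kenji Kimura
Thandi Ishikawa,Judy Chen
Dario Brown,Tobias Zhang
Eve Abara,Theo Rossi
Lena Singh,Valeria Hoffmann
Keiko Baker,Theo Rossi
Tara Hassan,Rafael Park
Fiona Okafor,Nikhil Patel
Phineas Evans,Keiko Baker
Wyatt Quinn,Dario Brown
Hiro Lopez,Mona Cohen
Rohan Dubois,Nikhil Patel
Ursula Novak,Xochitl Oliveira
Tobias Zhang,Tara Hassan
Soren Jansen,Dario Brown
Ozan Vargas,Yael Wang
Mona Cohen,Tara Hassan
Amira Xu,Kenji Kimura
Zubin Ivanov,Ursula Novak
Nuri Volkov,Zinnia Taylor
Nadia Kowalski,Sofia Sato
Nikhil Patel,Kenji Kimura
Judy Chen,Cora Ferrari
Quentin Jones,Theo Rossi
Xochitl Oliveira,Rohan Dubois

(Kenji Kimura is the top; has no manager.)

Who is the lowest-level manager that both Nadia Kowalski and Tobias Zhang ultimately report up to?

Nadia Kowalski's chain of managers is Sofia Sato, Rohan Dubois, Nikhil Patel, Kenji Kimura. Tobias Zhang's chain of managers is Tara Hassan, Rafael Park, Nikhil Patel, Kenji Kimura. The first manager that appears in both chains is Nikhil Patel.

Nikhil Patel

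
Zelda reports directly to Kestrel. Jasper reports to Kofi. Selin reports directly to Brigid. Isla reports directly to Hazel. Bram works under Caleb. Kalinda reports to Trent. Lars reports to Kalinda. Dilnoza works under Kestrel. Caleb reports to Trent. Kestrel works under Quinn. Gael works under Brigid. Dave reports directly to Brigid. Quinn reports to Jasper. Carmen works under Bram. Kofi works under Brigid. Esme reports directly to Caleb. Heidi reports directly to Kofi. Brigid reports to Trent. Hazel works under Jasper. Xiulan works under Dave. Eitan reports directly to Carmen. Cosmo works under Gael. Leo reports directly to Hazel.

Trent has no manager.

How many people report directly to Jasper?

2

Jasper directly manages Quinn, Hazel. That is 2 direct reports.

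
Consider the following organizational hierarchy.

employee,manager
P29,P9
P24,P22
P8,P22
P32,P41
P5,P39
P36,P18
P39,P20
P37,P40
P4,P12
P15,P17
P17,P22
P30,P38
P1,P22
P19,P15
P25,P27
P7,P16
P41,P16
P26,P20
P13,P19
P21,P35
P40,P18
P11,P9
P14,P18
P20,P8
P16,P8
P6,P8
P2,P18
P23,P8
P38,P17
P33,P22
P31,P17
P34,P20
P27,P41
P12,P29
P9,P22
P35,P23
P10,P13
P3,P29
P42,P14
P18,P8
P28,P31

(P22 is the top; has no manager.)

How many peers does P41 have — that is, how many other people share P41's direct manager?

P41 reports to P16. P16's other direct reports are P7 — 1 peer.

1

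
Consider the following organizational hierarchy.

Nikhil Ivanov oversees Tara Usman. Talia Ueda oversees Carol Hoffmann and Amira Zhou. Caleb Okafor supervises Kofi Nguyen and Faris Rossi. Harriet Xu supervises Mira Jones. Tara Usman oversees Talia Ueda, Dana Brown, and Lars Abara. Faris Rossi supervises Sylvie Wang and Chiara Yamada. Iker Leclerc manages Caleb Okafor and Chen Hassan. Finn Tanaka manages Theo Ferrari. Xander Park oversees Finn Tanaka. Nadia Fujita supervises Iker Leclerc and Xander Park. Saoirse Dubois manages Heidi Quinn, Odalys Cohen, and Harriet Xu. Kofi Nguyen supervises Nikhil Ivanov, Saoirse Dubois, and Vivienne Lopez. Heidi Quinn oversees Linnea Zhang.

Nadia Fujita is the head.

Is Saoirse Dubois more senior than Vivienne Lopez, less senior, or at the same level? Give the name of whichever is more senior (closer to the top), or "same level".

Both Saoirse Dubois and Vivienne Lopez are 4 levels below Nadia Fujita.

same level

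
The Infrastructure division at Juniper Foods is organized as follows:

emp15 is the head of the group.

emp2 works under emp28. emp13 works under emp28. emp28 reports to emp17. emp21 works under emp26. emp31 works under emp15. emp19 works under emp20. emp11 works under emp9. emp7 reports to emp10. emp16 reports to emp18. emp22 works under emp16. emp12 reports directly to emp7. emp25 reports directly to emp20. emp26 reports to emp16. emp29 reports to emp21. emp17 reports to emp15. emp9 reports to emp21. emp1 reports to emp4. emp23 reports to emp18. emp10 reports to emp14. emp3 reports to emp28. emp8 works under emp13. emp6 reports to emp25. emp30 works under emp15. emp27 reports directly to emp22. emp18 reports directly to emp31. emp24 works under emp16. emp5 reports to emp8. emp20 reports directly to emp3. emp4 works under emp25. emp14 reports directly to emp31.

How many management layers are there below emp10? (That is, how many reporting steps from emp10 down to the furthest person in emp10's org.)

The longest chain under emp10 runs emp10 → emp7 → emp12, which is 2 levels below emp10.

2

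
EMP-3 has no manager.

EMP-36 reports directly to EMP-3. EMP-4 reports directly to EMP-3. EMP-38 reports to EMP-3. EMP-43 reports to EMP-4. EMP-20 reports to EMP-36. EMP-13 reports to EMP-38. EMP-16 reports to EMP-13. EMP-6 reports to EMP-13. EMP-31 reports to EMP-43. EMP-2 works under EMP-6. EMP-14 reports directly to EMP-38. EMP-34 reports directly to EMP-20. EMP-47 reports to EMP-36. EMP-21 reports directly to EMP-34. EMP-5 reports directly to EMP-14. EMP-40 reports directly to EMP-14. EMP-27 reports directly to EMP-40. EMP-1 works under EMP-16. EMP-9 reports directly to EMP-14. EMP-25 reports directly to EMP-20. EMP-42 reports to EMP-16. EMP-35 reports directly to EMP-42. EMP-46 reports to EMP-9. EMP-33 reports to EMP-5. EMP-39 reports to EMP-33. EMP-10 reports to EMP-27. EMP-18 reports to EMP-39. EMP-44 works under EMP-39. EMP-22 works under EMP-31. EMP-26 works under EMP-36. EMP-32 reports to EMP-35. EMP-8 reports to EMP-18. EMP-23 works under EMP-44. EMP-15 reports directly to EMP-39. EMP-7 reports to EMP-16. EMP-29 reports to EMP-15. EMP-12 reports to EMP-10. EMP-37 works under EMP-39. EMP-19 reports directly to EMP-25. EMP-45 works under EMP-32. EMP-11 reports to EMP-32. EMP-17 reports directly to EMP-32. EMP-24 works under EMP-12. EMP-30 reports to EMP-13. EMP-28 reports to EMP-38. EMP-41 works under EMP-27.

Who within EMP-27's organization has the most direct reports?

Direct-report counts within EMP-27's organization: EMP-27 has 2; EMP-10 has 1; EMP-12 has 1. The largest is 2, held by EMP-27.

EMP-27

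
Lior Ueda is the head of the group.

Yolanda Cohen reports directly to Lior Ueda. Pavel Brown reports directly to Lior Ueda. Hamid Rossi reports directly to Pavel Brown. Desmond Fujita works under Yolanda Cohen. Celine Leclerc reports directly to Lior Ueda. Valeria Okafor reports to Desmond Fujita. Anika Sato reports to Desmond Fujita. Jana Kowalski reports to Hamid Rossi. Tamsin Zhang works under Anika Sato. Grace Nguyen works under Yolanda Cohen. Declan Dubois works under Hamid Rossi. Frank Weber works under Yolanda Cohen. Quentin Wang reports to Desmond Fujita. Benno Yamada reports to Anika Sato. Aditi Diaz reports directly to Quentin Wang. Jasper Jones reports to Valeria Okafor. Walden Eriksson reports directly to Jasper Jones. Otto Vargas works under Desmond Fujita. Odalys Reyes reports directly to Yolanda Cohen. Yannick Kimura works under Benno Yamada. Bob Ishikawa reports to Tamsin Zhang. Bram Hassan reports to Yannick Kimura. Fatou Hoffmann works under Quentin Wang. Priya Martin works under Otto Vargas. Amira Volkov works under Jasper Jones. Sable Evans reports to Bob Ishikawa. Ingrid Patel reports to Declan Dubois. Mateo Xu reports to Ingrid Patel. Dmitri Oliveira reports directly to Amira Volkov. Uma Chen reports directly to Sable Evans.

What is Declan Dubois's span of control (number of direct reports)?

Declan Dubois directly manages Ingrid Patel. That is 1 direct report.

1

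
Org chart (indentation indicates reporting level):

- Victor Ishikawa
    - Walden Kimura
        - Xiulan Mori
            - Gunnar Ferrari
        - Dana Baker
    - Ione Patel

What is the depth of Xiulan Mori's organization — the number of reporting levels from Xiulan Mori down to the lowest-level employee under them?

The longest chain under Xiulan Mori runs Xiulan Mori → Gunnar Ferrari, which is 1 level below Xiulan Mori.

1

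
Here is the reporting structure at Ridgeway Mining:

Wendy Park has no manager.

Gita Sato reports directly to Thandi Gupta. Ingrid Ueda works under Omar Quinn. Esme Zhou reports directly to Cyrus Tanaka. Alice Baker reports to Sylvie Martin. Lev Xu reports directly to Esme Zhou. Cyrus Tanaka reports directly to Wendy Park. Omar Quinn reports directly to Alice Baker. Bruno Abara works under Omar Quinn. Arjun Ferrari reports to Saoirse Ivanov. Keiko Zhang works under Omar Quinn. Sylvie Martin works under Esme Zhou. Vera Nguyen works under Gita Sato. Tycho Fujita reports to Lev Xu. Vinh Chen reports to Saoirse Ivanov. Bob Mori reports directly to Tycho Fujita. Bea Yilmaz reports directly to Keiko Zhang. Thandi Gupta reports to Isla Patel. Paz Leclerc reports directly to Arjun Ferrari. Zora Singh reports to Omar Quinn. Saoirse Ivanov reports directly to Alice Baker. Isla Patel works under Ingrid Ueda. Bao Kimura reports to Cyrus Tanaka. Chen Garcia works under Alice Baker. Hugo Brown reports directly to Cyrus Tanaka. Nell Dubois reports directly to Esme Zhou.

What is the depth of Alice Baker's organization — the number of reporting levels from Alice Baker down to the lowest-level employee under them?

6

The longest chain under Alice Baker runs Alice Baker → Omar Quinn → Ingrid Ueda → Isla Patel → Thandi Gupta → Gita Sato → Vera Nguyen, which is 6 levels below Alice Baker.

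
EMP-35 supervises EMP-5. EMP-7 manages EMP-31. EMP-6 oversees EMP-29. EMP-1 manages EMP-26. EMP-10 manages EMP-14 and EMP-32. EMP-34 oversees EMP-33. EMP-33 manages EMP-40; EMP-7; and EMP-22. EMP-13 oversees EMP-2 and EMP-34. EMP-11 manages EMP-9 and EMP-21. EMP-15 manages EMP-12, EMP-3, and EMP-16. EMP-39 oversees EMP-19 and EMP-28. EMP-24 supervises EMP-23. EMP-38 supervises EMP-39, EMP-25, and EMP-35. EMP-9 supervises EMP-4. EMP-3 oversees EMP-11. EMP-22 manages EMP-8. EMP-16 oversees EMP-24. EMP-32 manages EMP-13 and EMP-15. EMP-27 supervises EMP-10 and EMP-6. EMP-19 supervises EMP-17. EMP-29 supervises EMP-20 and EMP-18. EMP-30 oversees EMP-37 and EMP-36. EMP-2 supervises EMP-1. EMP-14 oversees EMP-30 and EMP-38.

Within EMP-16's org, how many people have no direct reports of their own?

1

The only person in EMP-16's organization with no one reporting to them is EMP-23. That is 1.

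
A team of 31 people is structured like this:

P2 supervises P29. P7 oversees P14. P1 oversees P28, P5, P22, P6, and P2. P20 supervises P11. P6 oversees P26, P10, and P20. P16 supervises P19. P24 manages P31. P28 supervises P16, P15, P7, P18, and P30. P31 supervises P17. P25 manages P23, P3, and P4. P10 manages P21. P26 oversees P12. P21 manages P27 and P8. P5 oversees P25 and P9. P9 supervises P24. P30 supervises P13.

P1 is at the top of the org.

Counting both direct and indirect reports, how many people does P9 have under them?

P9 directly manages P24. Under P24: P31, P17 (2). That's 3 in total.

3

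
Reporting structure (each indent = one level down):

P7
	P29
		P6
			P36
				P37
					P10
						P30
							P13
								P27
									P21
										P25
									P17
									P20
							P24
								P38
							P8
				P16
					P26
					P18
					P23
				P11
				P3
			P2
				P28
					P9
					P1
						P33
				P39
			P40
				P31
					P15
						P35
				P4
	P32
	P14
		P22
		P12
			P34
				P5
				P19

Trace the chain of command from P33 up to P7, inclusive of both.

P33 reports to P1. P1 reports to P28. P28 reports to P2. P2 reports to P6. P6 reports to P29. P29 reports to P7. P7 is at the top.

P33 -> P1 -> P28 -> P2 -> P6 -> P29 -> P7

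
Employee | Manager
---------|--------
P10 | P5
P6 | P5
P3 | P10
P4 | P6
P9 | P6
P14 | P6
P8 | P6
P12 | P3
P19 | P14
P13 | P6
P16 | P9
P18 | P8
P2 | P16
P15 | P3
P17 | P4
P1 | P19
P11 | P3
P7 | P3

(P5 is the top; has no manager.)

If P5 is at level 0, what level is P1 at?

4

Chain from P1 up to P5: P1 → P19 → P14 → P6 → P5. That is 4 steps up, so P1 is 4 levels below P5.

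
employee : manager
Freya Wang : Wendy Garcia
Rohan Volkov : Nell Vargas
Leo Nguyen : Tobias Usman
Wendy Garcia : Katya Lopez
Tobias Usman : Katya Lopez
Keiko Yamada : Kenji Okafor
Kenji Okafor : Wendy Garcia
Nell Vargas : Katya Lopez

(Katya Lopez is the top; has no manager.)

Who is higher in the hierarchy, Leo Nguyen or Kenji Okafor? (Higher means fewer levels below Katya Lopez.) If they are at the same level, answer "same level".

Both Leo Nguyen and Kenji Okafor are 2 levels below Katya Lopez.

same level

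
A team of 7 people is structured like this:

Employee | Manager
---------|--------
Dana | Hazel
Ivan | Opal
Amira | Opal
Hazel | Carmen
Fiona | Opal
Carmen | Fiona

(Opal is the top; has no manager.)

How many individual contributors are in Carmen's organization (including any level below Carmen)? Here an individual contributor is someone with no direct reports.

1

The only person in Carmen's organization with no one reporting to them is Dana. That is 1.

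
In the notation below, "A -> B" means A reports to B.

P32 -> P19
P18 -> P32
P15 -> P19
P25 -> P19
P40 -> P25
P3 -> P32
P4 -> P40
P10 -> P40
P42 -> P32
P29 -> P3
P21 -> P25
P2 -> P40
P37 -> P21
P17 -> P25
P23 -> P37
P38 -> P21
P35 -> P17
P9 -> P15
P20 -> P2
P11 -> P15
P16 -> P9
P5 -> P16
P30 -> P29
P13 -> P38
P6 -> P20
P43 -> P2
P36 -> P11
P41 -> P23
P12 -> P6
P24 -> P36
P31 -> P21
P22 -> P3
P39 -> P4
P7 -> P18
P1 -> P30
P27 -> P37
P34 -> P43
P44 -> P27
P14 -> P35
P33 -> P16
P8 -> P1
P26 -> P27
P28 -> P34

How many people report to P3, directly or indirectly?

P3 directly manages P29, P22. Under P29: P30, P1, P8 (3). P22 has no reports. So P3's organization is 2 direct reports plus everyone under them: 4 + 1 = 5.

5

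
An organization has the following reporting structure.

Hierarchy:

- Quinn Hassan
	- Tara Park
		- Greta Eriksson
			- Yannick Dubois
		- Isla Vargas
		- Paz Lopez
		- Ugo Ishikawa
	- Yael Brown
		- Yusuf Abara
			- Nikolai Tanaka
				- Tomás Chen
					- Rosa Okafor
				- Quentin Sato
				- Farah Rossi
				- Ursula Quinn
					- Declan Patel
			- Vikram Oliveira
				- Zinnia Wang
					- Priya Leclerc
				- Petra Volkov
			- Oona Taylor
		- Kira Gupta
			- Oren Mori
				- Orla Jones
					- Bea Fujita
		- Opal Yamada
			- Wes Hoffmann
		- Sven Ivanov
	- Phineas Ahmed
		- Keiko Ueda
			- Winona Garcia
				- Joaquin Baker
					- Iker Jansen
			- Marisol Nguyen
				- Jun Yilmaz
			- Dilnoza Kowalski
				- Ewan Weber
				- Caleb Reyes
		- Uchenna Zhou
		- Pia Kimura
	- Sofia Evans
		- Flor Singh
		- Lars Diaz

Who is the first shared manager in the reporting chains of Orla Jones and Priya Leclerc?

Yael Brown

Orla Jones's chain of managers is Oren Mori, Kira Gupta, Yael Brown, Quinn Hassan. Priya Leclerc's chain of managers is Zinnia Wang, Vikram Oliveira, Yusuf Abara, Yael Brown, Quinn Hassan. The first manager that appears in both chains is Yael Brown.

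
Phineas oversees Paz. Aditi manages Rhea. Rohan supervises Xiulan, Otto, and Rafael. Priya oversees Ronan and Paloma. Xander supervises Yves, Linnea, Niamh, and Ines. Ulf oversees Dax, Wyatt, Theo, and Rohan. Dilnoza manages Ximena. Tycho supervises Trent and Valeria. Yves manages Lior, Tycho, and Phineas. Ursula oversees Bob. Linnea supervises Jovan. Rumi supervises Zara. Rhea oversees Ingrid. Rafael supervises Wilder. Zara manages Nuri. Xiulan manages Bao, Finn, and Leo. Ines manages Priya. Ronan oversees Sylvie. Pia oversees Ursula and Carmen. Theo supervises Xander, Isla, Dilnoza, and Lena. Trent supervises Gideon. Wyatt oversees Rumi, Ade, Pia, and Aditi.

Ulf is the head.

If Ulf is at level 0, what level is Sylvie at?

6

Chain from Sylvie up to Ulf: Sylvie → Ronan → Priya → Ines → Xander → Theo → Ulf. That is 6 steps up, so Sylvie is 6 levels below Ulf.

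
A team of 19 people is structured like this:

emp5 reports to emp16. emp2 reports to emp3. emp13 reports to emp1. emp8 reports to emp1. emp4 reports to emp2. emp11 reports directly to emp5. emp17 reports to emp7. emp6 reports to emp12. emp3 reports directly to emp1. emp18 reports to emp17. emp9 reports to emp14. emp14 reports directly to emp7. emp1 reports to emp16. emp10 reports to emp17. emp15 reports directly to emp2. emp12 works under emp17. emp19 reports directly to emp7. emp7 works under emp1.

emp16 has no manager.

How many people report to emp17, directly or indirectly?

4

emp17 directly manages emp12, emp10, emp18. Under emp12: emp6 (1). emp10 has no reports. emp18 has no reports. So emp17's organization is 3 direct reports plus everyone under them: 2 + 1 + 1 = 4.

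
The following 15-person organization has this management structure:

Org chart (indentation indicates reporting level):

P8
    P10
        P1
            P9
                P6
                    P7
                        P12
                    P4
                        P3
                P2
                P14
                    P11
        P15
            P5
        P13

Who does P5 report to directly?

P5 reports directly to P15.

P15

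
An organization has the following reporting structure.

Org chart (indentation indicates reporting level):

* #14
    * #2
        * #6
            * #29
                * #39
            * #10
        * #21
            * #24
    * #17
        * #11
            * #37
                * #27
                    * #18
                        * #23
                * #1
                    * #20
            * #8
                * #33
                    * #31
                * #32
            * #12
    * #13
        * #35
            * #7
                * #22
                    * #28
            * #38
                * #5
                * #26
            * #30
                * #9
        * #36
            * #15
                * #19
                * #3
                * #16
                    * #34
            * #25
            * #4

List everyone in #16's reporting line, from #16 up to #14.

#16 reports to #15. #15 reports to #36. #36 reports to #13. #13 reports to #14. #14 is at the top.

#16 -> #15 -> #36 -> #13 -> #14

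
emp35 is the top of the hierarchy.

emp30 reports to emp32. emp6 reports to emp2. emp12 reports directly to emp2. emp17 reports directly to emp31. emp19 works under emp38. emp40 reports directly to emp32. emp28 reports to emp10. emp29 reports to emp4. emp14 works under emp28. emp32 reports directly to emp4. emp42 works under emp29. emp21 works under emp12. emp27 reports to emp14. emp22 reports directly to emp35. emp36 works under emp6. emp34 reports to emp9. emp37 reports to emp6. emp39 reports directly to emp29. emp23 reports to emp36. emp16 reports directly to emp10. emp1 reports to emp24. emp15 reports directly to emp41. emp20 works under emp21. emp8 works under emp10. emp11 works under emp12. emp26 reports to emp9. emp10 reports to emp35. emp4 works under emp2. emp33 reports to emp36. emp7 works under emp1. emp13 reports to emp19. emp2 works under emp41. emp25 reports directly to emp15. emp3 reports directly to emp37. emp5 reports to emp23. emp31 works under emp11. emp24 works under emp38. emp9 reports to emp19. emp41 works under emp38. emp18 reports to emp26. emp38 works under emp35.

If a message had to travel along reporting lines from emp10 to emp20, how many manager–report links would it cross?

emp10 is 1 level below emp35, and emp20 is 6 levels below emp35 (their lowest common manager). The shortest path runs up from emp10 to emp35 and back down to emp20: 1 + 6 = 7 links.

7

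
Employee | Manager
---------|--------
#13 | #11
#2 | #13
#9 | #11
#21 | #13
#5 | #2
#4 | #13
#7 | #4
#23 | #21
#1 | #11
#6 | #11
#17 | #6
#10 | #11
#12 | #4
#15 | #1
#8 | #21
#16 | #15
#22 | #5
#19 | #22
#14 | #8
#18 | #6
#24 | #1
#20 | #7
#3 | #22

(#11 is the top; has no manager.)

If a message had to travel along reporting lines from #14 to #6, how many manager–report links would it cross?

#14 is 4 levels below #11, and #6 is 1 level below #11 (their lowest common manager). The shortest path runs up from #14 to #11 and back down to #6: 4 + 1 = 5 links.

5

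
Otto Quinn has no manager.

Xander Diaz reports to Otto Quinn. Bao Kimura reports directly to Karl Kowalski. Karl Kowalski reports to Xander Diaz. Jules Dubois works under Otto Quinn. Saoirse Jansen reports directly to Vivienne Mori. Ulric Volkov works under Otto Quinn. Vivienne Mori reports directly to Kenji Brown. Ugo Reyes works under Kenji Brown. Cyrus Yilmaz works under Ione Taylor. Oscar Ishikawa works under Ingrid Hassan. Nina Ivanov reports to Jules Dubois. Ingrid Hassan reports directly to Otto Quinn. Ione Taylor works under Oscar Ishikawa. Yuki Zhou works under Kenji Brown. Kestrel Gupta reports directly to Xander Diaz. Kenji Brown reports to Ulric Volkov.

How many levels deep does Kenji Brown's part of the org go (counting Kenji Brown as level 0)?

The longest chain under Kenji Brown runs Kenji Brown → Vivienne Mori → Saoirse Jansen, which is 2 levels below Kenji Brown.

2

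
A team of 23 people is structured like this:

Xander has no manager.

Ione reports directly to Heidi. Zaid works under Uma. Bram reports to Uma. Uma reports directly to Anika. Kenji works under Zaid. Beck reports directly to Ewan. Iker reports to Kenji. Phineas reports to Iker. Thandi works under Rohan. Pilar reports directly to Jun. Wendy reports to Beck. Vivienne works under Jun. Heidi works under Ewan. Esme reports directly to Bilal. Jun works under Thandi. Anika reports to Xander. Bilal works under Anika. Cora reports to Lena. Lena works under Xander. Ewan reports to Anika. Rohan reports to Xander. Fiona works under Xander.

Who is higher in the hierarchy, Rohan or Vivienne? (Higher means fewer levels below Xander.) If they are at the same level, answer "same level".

Rohan

Rohan is 1 level below Xander; Vivienne is 4. Rohan is higher.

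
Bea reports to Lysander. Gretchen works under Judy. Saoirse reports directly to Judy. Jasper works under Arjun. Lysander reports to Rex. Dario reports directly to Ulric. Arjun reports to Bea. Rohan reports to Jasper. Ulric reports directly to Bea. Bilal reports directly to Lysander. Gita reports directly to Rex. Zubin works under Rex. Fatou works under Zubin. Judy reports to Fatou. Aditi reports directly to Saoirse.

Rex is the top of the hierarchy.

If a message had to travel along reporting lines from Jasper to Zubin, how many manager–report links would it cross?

Jasper is 4 levels below Rex, and Zubin is 1 level below Rex (their lowest common manager). The shortest path runs up from Jasper to Rex and back down to Zubin: 4 + 1 = 5 links.

5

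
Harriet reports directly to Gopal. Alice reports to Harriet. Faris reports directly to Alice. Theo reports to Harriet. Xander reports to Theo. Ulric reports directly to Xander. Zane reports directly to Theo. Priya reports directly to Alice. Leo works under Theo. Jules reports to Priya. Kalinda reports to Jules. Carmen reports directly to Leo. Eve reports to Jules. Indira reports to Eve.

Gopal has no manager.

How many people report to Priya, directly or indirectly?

Priya directly manages Jules. Under Jules: Eve, Indira, Kalinda (3). That's 4 in total.

4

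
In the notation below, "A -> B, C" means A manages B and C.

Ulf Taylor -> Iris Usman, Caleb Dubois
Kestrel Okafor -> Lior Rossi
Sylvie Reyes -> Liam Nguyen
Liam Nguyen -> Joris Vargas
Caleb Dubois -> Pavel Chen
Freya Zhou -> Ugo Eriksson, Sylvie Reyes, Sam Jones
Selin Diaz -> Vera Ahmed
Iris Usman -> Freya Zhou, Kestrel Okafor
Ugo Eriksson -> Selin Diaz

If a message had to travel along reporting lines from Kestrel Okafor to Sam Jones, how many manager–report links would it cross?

Kestrel Okafor is 1 level below Iris Usman, and Sam Jones is 2 levels below Iris Usman (their lowest common manager). The shortest path runs up from Kestrel Okafor to Iris Usman and back down to Sam Jones: 1 + 2 = 3 links.

3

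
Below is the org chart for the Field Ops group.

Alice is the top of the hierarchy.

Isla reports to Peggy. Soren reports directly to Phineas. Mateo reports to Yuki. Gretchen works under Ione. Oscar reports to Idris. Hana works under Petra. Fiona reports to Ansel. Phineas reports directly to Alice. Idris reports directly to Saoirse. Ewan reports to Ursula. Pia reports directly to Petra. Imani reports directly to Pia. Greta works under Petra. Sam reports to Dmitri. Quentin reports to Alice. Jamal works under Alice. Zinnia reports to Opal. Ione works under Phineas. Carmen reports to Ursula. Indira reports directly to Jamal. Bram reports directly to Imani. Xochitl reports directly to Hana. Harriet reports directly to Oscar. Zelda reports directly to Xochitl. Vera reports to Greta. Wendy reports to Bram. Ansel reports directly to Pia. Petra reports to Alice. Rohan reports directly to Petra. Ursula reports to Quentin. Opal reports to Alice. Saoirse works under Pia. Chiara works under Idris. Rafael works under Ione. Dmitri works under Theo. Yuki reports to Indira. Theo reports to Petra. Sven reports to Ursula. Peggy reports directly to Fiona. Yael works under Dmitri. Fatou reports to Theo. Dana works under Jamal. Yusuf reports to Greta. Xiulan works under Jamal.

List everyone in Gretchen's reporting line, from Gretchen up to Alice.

Gretchen -> Ione -> Phineas -> Alice

Gretchen reports to Ione. Ione reports to Phineas. Phineas reports to Alice. Alice is at the top.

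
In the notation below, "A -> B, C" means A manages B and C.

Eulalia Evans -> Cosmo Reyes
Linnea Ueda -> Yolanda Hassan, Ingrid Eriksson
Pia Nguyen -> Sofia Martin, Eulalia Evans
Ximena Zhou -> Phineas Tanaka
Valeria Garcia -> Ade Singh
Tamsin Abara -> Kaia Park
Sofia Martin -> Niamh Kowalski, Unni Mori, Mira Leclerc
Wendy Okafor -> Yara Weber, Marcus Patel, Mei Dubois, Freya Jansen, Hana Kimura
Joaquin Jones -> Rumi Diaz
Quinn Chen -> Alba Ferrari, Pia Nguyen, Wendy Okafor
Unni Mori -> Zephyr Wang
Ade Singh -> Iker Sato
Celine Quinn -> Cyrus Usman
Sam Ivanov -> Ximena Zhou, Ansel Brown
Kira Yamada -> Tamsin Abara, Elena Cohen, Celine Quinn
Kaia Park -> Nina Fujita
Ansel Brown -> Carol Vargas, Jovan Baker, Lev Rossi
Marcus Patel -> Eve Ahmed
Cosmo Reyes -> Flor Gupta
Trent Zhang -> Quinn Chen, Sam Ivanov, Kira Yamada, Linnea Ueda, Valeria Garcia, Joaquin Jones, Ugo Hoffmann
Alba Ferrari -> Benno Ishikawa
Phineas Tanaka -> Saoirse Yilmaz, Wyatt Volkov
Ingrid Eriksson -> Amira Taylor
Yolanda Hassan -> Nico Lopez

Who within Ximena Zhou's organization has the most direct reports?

Direct-report counts within Ximena Zhou's organization: Ximena Zhou has 1; Phineas Tanaka has 2. The largest is 2, held by Phineas Tanaka.

Phineas Tanaka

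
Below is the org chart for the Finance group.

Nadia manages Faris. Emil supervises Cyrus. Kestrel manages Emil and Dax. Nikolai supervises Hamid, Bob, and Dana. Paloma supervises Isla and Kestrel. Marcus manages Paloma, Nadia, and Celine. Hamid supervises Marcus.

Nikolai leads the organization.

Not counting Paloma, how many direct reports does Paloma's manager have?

2

Paloma reports to Marcus. Marcus's other direct reports are Nadia, Celine — 2 peers.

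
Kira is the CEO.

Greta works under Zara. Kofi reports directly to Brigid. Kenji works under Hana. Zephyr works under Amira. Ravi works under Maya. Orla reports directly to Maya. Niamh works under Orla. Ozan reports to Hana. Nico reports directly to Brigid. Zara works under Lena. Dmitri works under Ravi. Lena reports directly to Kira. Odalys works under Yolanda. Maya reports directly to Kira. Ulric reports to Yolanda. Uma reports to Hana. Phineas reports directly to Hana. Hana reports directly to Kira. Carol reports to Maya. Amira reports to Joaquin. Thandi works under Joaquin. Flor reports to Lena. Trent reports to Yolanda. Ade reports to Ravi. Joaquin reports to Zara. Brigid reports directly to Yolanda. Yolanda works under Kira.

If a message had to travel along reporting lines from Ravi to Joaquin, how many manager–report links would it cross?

5

Ravi is 2 levels below Kira, and Joaquin is 3 levels below Kira (their lowest common manager). The shortest path runs up from Ravi to Kira and back down to Joaquin: 2 + 3 = 5 links.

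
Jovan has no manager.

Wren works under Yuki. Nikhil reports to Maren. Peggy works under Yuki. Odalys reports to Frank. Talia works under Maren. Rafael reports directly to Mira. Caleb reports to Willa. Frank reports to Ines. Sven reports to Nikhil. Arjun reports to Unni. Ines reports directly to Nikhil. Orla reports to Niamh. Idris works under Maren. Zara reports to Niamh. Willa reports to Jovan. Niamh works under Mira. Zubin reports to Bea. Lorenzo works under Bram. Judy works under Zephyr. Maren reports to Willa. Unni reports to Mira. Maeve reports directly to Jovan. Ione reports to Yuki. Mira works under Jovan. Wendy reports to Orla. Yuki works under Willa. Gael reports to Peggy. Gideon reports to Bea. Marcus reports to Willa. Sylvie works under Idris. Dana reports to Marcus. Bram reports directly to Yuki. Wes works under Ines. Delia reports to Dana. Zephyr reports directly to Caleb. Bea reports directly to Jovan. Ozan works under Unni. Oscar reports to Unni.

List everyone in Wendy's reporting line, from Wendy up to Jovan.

Wendy reports to Orla. Orla reports to Niamh. Niamh reports to Mira. Mira reports to Jovan. Jovan is at the top.

Wendy -> Orla -> Niamh -> Mira -> Jovan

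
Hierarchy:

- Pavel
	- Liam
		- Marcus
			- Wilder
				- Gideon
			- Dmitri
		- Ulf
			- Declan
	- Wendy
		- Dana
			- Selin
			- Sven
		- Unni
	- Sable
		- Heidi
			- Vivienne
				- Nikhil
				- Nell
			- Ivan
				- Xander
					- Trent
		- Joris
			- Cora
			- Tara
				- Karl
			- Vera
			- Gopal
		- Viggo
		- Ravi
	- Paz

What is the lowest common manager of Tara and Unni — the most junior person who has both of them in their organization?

Pavel

Tara's chain of managers is Joris, Sable, Pavel. Unni's chain of managers is Wendy, Pavel. The first manager that appears in both chains is Pavel.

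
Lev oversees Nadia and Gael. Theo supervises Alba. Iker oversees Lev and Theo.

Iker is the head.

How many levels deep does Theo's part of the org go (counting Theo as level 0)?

1

The longest chain under Theo runs Theo → Alba, which is 1 level below Theo.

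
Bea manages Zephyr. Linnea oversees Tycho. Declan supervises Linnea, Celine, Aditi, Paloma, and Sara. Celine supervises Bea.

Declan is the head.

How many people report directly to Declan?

5

Declan directly manages Linnea, Celine, Aditi, Paloma, Sara. That is 5 direct reports.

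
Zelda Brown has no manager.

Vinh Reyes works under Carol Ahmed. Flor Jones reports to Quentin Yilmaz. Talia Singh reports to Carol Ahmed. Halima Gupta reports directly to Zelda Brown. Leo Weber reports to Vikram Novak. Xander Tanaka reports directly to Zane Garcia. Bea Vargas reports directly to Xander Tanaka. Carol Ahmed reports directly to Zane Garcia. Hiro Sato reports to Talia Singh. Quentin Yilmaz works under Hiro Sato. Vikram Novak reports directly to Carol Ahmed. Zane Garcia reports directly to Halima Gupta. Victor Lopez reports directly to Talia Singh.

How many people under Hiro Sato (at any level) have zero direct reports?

The only person in Hiro Sato's organization with no one reporting to them is Flor Jones. That is 1.

1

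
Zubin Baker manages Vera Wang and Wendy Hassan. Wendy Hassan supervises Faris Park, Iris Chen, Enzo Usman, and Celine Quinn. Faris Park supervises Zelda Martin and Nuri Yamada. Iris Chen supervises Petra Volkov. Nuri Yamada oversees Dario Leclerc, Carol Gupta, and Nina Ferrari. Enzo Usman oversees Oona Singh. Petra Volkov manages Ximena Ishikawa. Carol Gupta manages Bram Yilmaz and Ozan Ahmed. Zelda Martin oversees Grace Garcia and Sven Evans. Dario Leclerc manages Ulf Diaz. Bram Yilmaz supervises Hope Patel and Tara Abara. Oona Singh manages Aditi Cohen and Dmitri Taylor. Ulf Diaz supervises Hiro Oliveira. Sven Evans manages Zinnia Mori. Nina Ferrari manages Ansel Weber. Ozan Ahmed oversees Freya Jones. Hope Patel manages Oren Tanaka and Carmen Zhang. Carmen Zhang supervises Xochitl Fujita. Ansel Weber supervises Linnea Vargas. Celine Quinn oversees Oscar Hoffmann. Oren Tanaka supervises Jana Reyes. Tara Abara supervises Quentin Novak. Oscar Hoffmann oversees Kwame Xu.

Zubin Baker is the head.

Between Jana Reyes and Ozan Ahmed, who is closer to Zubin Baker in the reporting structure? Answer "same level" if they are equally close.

Jana Reyes is 8 levels below Zubin Baker; Ozan Ahmed is 5. Ozan Ahmed is higher.

Ozan Ahmed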